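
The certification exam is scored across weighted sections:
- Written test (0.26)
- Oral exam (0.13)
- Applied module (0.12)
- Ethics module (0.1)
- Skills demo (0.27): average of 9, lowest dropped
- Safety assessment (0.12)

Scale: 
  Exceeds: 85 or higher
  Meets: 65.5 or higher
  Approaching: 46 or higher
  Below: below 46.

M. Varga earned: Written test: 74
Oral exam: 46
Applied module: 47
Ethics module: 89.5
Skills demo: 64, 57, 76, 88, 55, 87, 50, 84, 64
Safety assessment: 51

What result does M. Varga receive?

Approaching

Skills demo: drop 50 → average of remaining 8 = 575/8 = 71.875
Weighted total:
  Written test 74 × 0.26 = 19.24
  Oral exam 46 × 0.13 = 5.98
  Applied module 47 × 0.12 = 5.64
  Ethics module 89.5 × 0.1 = 8.95
  Skills demo 71.875 × 0.27 = 19.40625
  Safety assessment 51 × 0.12 = 6.12
Sum = 65.33625
65.33625 is ≥ 46 and < 65.5 → Approaching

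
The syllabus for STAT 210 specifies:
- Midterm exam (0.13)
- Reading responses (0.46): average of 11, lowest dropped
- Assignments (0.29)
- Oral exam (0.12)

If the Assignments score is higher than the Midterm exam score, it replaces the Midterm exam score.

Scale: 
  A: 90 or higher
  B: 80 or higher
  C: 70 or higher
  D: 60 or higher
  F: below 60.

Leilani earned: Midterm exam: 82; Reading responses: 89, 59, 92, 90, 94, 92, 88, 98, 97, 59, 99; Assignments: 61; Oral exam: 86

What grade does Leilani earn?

C

Reading responses: drop 59 → average of remaining 10 = 898/10 = 89.8
Assignments (61) ≤ Midterm exam (82), so Midterm exam stays at 82.
Weighted total:
  Midterm exam 82 × 0.13 = 10.66
  Reading responses 89.8 × 0.46 = 41.308
  Assignments 61 × 0.29 = 17.69
  Oral exam 86 × 0.12 = 10.32
Sum = 79.978
79.978 is ≥ 70 and < 80 → C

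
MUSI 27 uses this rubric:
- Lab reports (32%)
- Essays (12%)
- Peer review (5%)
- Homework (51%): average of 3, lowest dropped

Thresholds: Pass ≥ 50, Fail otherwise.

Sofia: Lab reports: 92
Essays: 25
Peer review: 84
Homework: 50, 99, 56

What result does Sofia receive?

Pass

Homework: drop 50 → average of remaining 2 = 155/2 = 77.5
Weighted total:
  Lab reports 92 × 0.32 = 29.44
  Essays 25 × 0.12 = 3
  Peer review 84 × 0.05 = 4.2
  Homework 77.5 × 0.51 = 39.525
Sum = 76.165
76.165 ≥ 50 → Pass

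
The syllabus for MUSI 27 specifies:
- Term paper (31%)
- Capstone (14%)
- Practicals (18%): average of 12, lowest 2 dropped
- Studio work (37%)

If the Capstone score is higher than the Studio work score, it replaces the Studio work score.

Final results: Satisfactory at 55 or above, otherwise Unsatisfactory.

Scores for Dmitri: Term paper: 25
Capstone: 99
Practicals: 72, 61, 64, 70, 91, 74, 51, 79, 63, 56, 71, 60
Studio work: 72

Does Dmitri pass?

Practicals: drop 51, 56 → average of remaining 10 = 705/10 = 70.5
Capstone (99) > Studio work (72), so Studio work counts as 99.
Weighted total:
  Term paper 25 × 0.31 = 7.75
  Capstone 99 × 0.14 = 13.86
  Practicals 70.5 × 0.18 = 12.69
  Studio work 99 × 0.37 = 36.63
Sum = 70.93
70.93 ≥ 55 → Satisfactory

Satisfactory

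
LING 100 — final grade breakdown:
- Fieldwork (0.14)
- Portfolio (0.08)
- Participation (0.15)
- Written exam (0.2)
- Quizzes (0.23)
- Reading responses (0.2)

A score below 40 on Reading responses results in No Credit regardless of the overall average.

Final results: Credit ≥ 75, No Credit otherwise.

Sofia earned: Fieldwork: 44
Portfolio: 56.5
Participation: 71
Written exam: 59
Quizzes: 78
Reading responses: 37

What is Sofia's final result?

No Credit

Reading responses score 37 < 40: minimum not met.
Weighted total:
  Fieldwork 44 × 0.14 = 6.16
  Portfolio 56.5 × 0.08 = 4.52
  Participation 71 × 0.15 = 10.65
  Written exam 59 × 0.2 = 11.8
  Quizzes 78 × 0.23 = 17.94
  Reading responses 37 × 0.2 = 7.4
Sum = 58.47
Because the Reading responses minimum was not met, the result is No Credit.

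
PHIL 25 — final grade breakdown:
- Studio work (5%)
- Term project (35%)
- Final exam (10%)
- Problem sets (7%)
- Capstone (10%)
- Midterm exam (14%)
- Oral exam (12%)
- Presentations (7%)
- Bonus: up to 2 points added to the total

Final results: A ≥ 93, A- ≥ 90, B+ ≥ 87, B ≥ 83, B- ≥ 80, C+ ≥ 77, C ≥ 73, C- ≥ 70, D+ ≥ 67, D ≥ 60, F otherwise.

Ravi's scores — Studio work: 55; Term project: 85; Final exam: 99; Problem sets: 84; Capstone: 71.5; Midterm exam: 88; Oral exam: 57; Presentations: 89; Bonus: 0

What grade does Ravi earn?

Weighted total:
  Studio work 55 × 0.05 = 2.75
  Term project 85 × 0.35 = 29.75
  Final exam 99 × 0.1 = 9.9
  Problem sets 84 × 0.07 = 5.88
  Capstone 71.5 × 0.1 = 7.15
  Midterm exam 88 × 0.14 = 12.32
  Oral exam 57 × 0.12 = 6.84
  Presentations 89 × 0.07 = 6.23
Sum = 80.82
Bonus: 80.82 + 0 = 80.82
80.82 is ≥ 80 and < 83 → B-

B-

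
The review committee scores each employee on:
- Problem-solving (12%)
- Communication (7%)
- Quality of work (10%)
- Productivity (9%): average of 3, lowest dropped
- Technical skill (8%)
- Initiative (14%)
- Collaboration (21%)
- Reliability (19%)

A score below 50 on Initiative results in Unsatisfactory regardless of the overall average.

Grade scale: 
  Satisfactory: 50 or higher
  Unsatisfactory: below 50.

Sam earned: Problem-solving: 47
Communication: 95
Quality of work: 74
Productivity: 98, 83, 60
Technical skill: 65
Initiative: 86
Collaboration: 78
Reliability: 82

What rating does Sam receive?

Satisfactory

Productivity: drop 60 → average of remaining 2 = 181/2 = 90.5
Initiative score 86 ≥ 50: minimum met.
Weighted total:
  Problem-solving 47 × 0.12 = 5.64
  Communication 95 × 0.07 = 6.65
  Quality of work 74 × 0.1 = 7.4
  Productivity 90.5 × 0.09 = 8.145
  Technical skill 65 × 0.08 = 5.2
  Initiative 86 × 0.14 = 12.04
  Collaboration 78 × 0.21 = 16.38
  Reliability 82 × 0.19 = 15.58
Sum = 77.035
77.035 ≥ 50 → Satisfactory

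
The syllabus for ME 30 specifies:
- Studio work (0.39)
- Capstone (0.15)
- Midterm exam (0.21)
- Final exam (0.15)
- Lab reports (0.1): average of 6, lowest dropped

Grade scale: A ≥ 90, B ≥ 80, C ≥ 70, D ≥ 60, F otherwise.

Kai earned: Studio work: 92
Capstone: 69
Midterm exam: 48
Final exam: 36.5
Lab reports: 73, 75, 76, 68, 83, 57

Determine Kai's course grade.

Lab reports: drop 57 → average of remaining 5 = 375/5 = 75
Weighted total:
  Studio work 92 × 0.39 = 35.88
  Capstone 69 × 0.15 = 10.35
  Midterm exam 48 × 0.21 = 10.08
  Final exam 36.5 × 0.15 = 5.475
  Lab reports 75 × 0.1 = 7.5
Sum = 69.285
69.285 is ≥ 60 and < 70 → D

D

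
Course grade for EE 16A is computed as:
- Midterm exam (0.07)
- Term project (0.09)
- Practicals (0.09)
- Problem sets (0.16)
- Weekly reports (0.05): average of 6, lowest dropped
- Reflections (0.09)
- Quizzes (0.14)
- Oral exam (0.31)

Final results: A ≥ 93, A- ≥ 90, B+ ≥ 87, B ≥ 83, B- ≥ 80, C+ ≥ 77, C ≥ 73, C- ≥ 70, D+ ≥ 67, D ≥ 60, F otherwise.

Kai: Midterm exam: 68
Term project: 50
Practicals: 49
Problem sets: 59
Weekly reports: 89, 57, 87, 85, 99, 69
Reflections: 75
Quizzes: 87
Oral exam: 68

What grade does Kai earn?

Weekly reports: drop 57 → average of remaining 5 = 429/5 = 85.8
Weighted total:
  Midterm exam 68 × 0.07 = 4.76
  Term project 50 × 0.09 = 4.5
  Practicals 49 × 0.09 = 4.41
  Problem sets 59 × 0.16 = 9.44
  Weekly reports 85.8 × 0.05 = 4.29
  Reflections 75 × 0.09 = 6.75
  Quizzes 87 × 0.14 = 12.18
  Oral exam 68 × 0.31 = 21.08
Sum = 67.41
67.41 is ≥ 67 and < 70 → D+

D+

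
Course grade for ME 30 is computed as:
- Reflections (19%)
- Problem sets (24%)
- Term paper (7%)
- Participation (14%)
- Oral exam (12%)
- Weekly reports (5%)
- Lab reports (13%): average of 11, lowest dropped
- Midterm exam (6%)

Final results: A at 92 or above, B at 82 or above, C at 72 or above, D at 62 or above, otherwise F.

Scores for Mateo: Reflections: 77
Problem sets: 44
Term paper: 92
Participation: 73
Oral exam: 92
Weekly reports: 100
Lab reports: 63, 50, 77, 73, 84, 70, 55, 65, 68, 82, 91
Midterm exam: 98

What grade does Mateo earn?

Lab reports: drop 50 → average of remaining 10 = 728/10 = 72.8
Weighted total:
  Reflections 77 × 0.19 = 14.63
  Problem sets 44 × 0.24 = 10.56
  Term paper 92 × 0.07 = 6.44
  Participation 73 × 0.14 = 10.22
  Oral exam 92 × 0.12 = 11.04
  Weekly reports 100 × 0.05 = 5
  Lab reports 72.8 × 0.13 = 9.464
  Midterm exam 98 × 0.06 = 5.88
Sum = 73.234
73.234 is ≥ 72 and < 82 → C

C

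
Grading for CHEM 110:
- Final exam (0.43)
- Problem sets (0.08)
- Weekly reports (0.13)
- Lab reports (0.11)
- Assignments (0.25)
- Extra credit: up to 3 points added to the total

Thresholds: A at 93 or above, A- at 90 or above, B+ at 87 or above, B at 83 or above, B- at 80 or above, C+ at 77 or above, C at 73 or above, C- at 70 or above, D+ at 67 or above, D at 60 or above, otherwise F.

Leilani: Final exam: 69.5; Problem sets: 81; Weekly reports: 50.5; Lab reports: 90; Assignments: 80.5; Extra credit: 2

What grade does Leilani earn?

C

Weighted total:
  Final exam 69.5 × 0.43 = 29.885
  Problem sets 81 × 0.08 = 6.48
  Weekly reports 50.5 × 0.13 = 6.565
  Lab reports 90 × 0.11 = 9.9
  Assignments 80.5 × 0.25 = 20.125
Sum = 72.955
Extra credit: 72.955 + 2 = 74.955
74.955 is ≥ 73 and < 77 → C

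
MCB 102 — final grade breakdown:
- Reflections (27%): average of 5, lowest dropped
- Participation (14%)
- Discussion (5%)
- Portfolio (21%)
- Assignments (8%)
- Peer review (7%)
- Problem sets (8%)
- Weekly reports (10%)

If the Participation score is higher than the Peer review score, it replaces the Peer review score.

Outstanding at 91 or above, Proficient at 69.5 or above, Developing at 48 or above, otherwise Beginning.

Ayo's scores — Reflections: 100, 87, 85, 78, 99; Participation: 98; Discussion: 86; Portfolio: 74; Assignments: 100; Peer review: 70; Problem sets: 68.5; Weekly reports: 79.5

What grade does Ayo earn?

Proficient

Reflections: drop 78 → average of remaining 4 = 371/4 = 92.75
Participation (98) > Peer review (70), so Peer review counts as 98.
Weighted total:
  Reflections 92.75 × 0.27 = 25.0425
  Participation 98 × 0.14 = 13.72
  Discussion 86 × 0.05 = 4.3
  Portfolio 74 × 0.21 = 15.54
  Assignments 100 × 0.08 = 8
  Peer review 98 × 0.07 = 6.86
  Problem sets 68.5 × 0.08 = 5.48
  Weekly reports 79.5 × 0.1 = 7.95
Sum = 86.8925
86.8925 is ≥ 69.5 and < 91 → Proficient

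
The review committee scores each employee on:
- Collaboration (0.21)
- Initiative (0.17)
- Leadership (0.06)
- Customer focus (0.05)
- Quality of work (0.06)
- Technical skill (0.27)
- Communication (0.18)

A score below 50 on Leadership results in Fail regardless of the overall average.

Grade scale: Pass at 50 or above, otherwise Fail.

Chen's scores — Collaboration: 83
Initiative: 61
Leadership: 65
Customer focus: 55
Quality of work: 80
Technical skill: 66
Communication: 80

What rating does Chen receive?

Pass

Leadership score 65 ≥ 50: minimum met.
Weighted total:
  Collaboration 83 × 0.21 = 17.43
  Initiative 61 × 0.17 = 10.37
  Leadership 65 × 0.06 = 3.9
  Customer focus 55 × 0.05 = 2.75
  Quality of work 80 × 0.06 = 4.8
  Technical skill 66 × 0.27 = 17.82
  Communication 80 × 0.18 = 14.4
Sum = 71.47
71.47 ≥ 50 → Pass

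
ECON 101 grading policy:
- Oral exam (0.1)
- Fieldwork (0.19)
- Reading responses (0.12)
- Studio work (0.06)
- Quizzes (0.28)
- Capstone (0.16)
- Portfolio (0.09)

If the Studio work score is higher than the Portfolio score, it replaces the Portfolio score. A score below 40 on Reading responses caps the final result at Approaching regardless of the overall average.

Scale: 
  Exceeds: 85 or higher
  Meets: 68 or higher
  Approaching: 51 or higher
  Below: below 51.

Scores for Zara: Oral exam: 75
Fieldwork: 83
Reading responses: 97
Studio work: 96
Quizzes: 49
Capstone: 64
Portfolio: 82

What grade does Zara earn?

Studio work (96) > Portfolio (82), so Portfolio counts as 96.
Reading responses score 97 ≥ 40: minimum met.
Weighted total:
  Oral exam 75 × 0.1 = 7.5
  Fieldwork 83 × 0.19 = 15.77
  Reading responses 97 × 0.12 = 11.64
  Studio work 96 × 0.06 = 5.76
  Quizzes 49 × 0.28 = 13.72
  Capstone 64 × 0.16 = 10.24
  Portfolio 96 × 0.09 = 8.64
Sum = 73.27
73.27 is ≥ 68 and < 85 → Meets

Meets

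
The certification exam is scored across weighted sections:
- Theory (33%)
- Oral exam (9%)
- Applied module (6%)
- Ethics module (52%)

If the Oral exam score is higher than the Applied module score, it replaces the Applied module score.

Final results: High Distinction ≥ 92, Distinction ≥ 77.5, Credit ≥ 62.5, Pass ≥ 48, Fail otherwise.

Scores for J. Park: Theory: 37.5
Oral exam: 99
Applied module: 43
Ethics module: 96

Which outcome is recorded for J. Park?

Credit

Oral exam (99) > Applied module (43), so Applied module counts as 99.
Weighted total:
  Theory 37.5 × 0.33 = 12.375
  Oral exam 99 × 0.09 = 8.91
  Applied module 99 × 0.06 = 5.94
  Ethics module 96 × 0.52 = 49.92
Sum = 77.145
77.145 is ≥ 62.5 and < 77.5 → Credit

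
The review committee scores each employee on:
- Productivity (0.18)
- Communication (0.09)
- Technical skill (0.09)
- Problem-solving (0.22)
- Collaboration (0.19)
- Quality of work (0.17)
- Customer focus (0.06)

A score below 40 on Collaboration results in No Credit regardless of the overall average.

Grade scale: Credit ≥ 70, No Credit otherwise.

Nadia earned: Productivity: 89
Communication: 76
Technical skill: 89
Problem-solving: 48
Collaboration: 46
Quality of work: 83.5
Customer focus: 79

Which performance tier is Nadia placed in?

No Credit

Collaboration score 46 ≥ 40: minimum met.
Weighted total:
  Productivity 89 × 0.18 = 16.02
  Communication 76 × 0.09 = 6.84
  Technical skill 89 × 0.09 = 8.01
  Problem-solving 48 × 0.22 = 10.56
  Collaboration 46 × 0.19 = 8.74
  Quality of work 83.5 × 0.17 = 14.195
  Customer focus 79 × 0.06 = 4.74
Sum = 69.105
69.105 < 70 → No Credit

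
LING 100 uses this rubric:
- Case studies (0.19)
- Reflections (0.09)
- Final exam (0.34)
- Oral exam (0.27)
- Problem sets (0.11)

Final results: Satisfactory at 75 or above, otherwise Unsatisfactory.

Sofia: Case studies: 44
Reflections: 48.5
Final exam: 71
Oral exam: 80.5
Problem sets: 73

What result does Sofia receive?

Weighted total:
  Case studies 44 × 0.19 = 8.36
  Reflections 48.5 × 0.09 = 4.365
  Final exam 71 × 0.34 = 24.14
  Oral exam 80.5 × 0.27 = 21.735
  Problem sets 73 × 0.11 = 8.03
Sum = 66.63
66.63 < 75 → Unsatisfactory

Unsatisfactory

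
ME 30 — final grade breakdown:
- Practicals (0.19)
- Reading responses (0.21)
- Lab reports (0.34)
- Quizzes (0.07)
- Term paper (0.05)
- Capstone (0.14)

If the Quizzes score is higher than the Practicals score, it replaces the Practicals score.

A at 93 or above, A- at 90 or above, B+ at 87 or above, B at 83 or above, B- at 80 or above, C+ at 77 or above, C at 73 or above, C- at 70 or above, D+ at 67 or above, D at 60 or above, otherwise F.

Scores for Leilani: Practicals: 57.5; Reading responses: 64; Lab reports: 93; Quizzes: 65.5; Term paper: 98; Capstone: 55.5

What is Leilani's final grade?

Quizzes (65.5) > Practicals (57.5), so Practicals counts as 65.5.
Weighted total:
  Practicals 65.5 × 0.19 = 12.445
  Reading responses 64 × 0.21 = 13.44
  Lab reports 93 × 0.34 = 31.62
  Quizzes 65.5 × 0.07 = 4.585
  Term paper 98 × 0.05 = 4.9
  Capstone 55.5 × 0.14 = 7.77
Sum = 74.76
74.76 is ≥ 73 and < 77 → C

C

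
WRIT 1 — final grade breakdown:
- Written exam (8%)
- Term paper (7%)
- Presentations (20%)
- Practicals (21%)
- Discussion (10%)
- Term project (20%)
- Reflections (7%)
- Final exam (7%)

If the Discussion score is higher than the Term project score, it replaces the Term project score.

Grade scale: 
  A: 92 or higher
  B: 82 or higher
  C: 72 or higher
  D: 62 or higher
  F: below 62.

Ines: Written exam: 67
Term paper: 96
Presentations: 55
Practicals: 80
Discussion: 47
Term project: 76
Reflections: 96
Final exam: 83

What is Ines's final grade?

Discussion (47) ≤ Term project (76), so Term project stays at 76.
Weighted total:
  Written exam 67 × 0.08 = 5.36
  Term paper 96 × 0.07 = 6.72
  Presentations 55 × 0.2 = 11
  Practicals 80 × 0.21 = 16.8
  Discussion 47 × 0.1 = 4.7
  Term project 76 × 0.2 = 15.2
  Reflections 96 × 0.07 = 6.72
  Final exam 83 × 0.07 = 5.81
Sum = 72.31
72.31 is ≥ 72 and < 82 → C

C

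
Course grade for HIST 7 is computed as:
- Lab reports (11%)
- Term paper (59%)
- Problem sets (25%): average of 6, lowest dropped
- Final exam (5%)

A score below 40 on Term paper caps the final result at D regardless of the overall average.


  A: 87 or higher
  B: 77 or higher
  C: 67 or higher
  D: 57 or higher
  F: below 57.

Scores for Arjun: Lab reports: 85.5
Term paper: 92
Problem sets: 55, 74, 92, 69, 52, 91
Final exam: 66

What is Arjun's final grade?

B

Problem sets: drop 52 → average of remaining 5 = 381/5 = 76.2
Term paper score 92 ≥ 40: minimum met.
Weighted total:
  Lab reports 85.5 × 0.11 = 9.405
  Term paper 92 × 0.59 = 54.28
  Problem sets 76.2 × 0.25 = 19.05
  Final exam 66 × 0.05 = 3.3
Sum = 86.035
86.035 is ≥ 77 and < 87 → B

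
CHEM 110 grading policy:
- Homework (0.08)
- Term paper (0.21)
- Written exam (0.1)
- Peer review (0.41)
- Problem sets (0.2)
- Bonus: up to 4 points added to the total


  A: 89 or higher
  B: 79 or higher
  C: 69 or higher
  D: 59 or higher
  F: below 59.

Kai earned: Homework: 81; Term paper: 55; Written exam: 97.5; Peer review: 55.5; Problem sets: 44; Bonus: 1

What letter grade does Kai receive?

D

Weighted total:
  Homework 81 × 0.08 = 6.48
  Term paper 55 × 0.21 = 11.55
  Written exam 97.5 × 0.1 = 9.75
  Peer review 55.5 × 0.41 = 22.755
  Problem sets 44 × 0.2 = 8.8
Sum = 59.335
Bonus: 59.335 + 1 = 60.335
60.335 is ≥ 59 and < 69 → D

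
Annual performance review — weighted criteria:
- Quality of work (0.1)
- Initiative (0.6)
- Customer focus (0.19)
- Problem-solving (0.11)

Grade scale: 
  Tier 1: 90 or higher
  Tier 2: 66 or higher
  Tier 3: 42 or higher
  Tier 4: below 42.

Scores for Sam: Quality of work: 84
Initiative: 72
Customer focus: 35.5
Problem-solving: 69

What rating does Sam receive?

Weighted total:
  Quality of work 84 × 0.1 = 8.4
  Initiative 72 × 0.6 = 43.2
  Customer focus 35.5 × 0.19 = 6.745
  Problem-solving 69 × 0.11 = 7.59
Sum = 65.935
65.935 is ≥ 42 and < 66 → Tier 3

Tier 3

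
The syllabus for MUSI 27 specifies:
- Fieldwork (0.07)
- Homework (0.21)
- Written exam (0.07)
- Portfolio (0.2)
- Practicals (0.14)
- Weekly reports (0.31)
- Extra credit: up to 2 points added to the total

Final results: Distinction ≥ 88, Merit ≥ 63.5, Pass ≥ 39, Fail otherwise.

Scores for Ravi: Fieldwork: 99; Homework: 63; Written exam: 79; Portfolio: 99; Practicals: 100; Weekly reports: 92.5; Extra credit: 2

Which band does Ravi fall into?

Distinction

Weighted total:
  Fieldwork 99 × 0.07 = 6.93
  Homework 63 × 0.21 = 13.23
  Written exam 79 × 0.07 = 5.53
  Portfolio 99 × 0.2 = 19.8
  Practicals 100 × 0.14 = 14
  Weekly reports 92.5 × 0.31 = 28.675
Sum = 88.165
Extra credit: 88.165 + 2 = 90.165
90.165 ≥ 88 → Distinction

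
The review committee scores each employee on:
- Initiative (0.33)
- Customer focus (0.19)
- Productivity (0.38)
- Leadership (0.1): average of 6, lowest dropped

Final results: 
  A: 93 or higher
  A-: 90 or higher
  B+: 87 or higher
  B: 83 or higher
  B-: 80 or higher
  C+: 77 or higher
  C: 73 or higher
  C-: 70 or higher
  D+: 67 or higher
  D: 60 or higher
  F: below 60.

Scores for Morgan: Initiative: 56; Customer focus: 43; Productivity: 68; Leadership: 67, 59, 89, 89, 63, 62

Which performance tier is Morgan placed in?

Leadership: drop 59 → average of remaining 5 = 370/5 = 74
Weighted total:
  Initiative 56 × 0.33 = 18.48
  Customer focus 43 × 0.19 = 8.17
  Productivity 68 × 0.38 = 25.84
  Leadership 74 × 0.1 = 7.4
Sum = 59.89
59.89 < 60 → F

F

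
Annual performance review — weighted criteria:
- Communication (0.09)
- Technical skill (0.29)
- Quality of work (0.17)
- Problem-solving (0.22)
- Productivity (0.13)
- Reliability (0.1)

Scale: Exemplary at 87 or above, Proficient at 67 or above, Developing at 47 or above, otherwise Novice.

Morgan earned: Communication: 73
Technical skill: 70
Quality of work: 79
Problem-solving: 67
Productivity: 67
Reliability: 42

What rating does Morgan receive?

Proficient

Weighted total:
  Communication 73 × 0.09 = 6.57
  Technical skill 70 × 0.29 = 20.3
  Quality of work 79 × 0.17 = 13.43
  Problem-solving 67 × 0.22 = 14.74
  Productivity 67 × 0.13 = 8.71
  Reliability 42 × 0.1 = 4.2
Sum = 67.95
67.95 is ≥ 67 and < 87 → Proficient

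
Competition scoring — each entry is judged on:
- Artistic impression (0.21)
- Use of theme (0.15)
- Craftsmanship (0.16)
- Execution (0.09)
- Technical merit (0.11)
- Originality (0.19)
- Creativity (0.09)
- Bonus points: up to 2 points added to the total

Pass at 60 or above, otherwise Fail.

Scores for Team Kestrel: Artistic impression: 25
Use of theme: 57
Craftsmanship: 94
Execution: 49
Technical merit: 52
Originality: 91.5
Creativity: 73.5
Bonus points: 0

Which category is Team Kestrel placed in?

Pass

Weighted total:
  Artistic impression 25 × 0.21 = 5.25
  Use of theme 57 × 0.15 = 8.55
  Craftsmanship 94 × 0.16 = 15.04
  Execution 49 × 0.09 = 4.41
  Technical merit 52 × 0.11 = 5.72
  Originality 91.5 × 0.19 = 17.385
  Creativity 73.5 × 0.09 = 6.615
Sum = 62.97
Bonus points: 62.97 + 0 = 62.97
62.97 ≥ 60 → Pass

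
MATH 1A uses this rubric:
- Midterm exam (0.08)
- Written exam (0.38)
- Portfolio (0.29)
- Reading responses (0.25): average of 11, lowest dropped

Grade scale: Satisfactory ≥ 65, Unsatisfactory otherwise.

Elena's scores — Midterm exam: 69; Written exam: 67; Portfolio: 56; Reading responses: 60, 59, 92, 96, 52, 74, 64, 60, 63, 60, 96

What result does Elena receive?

Reading responses: drop 52 → average of remaining 10 = 724/10 = 72.4
Weighted total:
  Midterm exam 69 × 0.08 = 5.52
  Written exam 67 × 0.38 = 25.46
  Portfolio 56 × 0.29 = 16.24
  Reading responses 72.4 × 0.25 = 18.1
Sum = 65.32
65.32 ≥ 65 → Satisfactory

Satisfactory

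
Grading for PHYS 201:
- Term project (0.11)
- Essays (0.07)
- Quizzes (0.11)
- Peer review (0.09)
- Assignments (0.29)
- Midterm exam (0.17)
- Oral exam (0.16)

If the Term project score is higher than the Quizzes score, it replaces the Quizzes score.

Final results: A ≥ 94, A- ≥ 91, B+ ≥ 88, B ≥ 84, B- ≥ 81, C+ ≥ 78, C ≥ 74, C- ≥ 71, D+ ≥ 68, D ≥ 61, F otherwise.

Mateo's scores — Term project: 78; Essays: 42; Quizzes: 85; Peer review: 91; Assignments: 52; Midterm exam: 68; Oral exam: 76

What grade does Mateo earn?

Term project (78) ≤ Quizzes (85), so Quizzes stays at 85.
Weighted total:
  Term project 78 × 0.11 = 8.58
  Essays 42 × 0.07 = 2.94
  Quizzes 85 × 0.11 = 9.35
  Peer review 91 × 0.09 = 8.19
  Assignments 52 × 0.29 = 15.08
  Midterm exam 68 × 0.17 = 11.56
  Oral exam 76 × 0.16 = 12.16
Sum = 67.86
67.86 is ≥ 61 and < 68 → D

D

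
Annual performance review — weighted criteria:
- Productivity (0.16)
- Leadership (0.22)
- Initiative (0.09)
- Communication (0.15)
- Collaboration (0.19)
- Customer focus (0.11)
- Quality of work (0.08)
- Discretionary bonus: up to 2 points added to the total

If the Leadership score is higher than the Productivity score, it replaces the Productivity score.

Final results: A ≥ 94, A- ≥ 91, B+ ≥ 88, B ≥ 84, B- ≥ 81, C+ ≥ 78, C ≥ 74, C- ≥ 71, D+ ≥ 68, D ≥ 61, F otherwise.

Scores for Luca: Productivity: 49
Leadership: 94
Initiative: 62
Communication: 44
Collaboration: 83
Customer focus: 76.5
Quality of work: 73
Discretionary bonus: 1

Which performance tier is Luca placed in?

Leadership (94) > Productivity (49), so Productivity counts as 94.
Weighted total:
  Productivity 94 × 0.16 = 15.04
  Leadership 94 × 0.22 = 20.68
  Initiative 62 × 0.09 = 5.58
  Communication 44 × 0.15 = 6.6
  Collaboration 83 × 0.19 = 15.77
  Customer focus 76.5 × 0.11 = 8.415
  Quality of work 73 × 0.08 = 5.84
Sum = 77.925
Discretionary bonus: 77.925 + 1 = 78.925
78.925 is ≥ 78 and < 81 → C+

C+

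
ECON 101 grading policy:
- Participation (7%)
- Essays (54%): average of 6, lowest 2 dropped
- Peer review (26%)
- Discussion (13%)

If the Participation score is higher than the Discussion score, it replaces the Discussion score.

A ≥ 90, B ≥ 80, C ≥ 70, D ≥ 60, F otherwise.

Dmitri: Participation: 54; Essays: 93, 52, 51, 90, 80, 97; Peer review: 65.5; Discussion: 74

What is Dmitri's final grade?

C

Essays: drop 51, 52 → average of remaining 4 = 360/4 = 90
Participation (54) ≤ Discussion (74), so Discussion stays at 74.
Weighted total:
  Participation 54 × 0.07 = 3.78
  Essays 90 × 0.54 = 48.6
  Peer review 65.5 × 0.26 = 17.03
  Discussion 74 × 0.13 = 9.62
Sum = 79.03
79.03 is ≥ 70 and < 80 → C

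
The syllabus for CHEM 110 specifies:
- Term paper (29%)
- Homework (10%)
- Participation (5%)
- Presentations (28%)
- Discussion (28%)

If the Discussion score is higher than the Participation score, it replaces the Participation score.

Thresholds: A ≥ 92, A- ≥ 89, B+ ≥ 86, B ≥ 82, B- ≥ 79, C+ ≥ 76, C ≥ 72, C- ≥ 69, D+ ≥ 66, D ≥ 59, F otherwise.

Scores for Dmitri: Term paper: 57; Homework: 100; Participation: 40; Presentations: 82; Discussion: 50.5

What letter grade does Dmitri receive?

D+

Discussion (50.5) > Participation (40), so Participation counts as 50.5.
Weighted total:
  Term paper 57 × 0.29 = 16.53
  Homework 100 × 0.1 = 10
  Participation 50.5 × 0.05 = 2.525
  Presentations 82 × 0.28 = 22.96
  Discussion 50.5 × 0.28 = 14.14
Sum = 66.155
66.155 is ≥ 66 and < 69 → D+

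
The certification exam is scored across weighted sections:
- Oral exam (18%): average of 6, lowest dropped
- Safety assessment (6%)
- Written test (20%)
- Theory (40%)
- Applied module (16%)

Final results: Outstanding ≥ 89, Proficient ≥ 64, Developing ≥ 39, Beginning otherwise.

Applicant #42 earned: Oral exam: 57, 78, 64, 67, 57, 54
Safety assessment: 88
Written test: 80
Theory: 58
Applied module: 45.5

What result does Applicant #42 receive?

Oral exam: drop 54 → average of remaining 5 = 323/5 = 64.6
Weighted total:
  Oral exam 64.6 × 0.18 = 11.628
  Safety assessment 88 × 0.06 = 5.28
  Written test 80 × 0.2 = 16
  Theory 58 × 0.4 = 23.2
  Applied module 45.5 × 0.16 = 7.28
Sum = 63.388
63.388 is ≥ 39 and < 64 → Developing

Developing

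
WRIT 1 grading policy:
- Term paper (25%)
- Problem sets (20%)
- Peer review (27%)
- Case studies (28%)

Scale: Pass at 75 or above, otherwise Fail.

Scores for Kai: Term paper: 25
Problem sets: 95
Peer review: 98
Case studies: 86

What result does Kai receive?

Weighted total:
  Term paper 25 × 0.25 = 6.25
  Problem sets 95 × 0.2 = 19
  Peer review 98 × 0.27 = 26.46
  Case studies 86 × 0.28 = 24.08
Sum = 75.79
75.79 ≥ 75 → Pass

Pass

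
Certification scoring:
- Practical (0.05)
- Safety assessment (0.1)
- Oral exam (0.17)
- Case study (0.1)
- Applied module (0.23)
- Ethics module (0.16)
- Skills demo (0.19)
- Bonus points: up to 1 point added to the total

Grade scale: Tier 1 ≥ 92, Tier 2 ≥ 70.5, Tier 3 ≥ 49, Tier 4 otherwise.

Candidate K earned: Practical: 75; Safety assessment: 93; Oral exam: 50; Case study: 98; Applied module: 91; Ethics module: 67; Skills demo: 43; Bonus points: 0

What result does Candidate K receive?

Weighted total:
  Practical 75 × 0.05 = 3.75
  Safety assessment 93 × 0.1 = 9.3
  Oral exam 50 × 0.17 = 8.5
  Case study 98 × 0.1 = 9.8
  Applied module 91 × 0.23 = 20.93
  Ethics module 67 × 0.16 = 10.72
  Skills demo 43 × 0.19 = 8.17
Sum = 71.17
Bonus points: 71.17 + 0 = 71.17
71.17 is ≥ 70.5 and < 92 → Tier 2

Tier 2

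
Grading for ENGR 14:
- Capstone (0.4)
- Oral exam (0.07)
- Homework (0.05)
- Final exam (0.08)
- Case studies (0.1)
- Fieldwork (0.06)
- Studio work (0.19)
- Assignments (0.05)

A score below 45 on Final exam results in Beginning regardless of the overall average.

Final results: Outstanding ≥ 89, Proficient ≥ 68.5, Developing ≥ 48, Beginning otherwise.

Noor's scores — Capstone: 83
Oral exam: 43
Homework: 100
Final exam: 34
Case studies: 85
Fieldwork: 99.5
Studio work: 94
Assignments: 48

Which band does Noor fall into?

Beginning

Final exam score 34 < 45: minimum not met.
Weighted total:
  Capstone 83 × 0.4 = 33.2
  Oral exam 43 × 0.07 = 3.01
  Homework 100 × 0.05 = 5
  Final exam 34 × 0.08 = 2.72
  Case studies 85 × 0.1 = 8.5
  Fieldwork 99.5 × 0.06 = 5.97
  Studio work 94 × 0.19 = 17.86
  Assignments 48 × 0.05 = 2.4
Sum = 78.66
Because the Final exam minimum was not met, the result is Beginning.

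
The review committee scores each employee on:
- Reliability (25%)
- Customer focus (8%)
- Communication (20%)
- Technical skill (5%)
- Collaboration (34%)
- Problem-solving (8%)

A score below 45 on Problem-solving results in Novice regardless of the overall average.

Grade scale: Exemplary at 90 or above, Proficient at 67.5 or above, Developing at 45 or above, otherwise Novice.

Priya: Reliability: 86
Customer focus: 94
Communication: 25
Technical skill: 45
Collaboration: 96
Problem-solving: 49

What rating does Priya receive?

Proficient

Problem-solving score 49 ≥ 45: minimum met.
Weighted total:
  Reliability 86 × 0.25 = 21.5
  Customer focus 94 × 0.08 = 7.52
  Communication 25 × 0.2 = 5
  Technical skill 45 × 0.05 = 2.25
  Collaboration 96 × 0.34 = 32.64
  Problem-solving 49 × 0.08 = 3.92
Sum = 72.83
72.83 is ≥ 67.5 and < 90 → Proficient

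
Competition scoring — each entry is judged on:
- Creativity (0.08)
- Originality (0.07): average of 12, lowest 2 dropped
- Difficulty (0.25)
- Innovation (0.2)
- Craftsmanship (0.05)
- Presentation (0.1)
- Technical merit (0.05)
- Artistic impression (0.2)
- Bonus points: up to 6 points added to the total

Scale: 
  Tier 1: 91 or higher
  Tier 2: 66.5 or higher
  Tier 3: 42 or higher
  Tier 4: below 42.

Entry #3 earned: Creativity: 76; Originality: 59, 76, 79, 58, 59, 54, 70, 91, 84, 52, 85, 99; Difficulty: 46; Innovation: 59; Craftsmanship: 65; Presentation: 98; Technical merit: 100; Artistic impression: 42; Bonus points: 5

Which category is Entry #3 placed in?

Tier 3

Originality: drop 52, 54 → average of remaining 10 = 760/10 = 76
Weighted total:
  Creativity 76 × 0.08 = 6.08
  Originality 76 × 0.07 = 5.32
  Difficulty 46 × 0.25 = 11.5
  Innovation 59 × 0.2 = 11.8
  Craftsmanship 65 × 0.05 = 3.25
  Presentation 98 × 0.1 = 9.8
  Technical merit 100 × 0.05 = 5
  Artistic impression 42 × 0.2 = 8.4
Sum = 61.15
Bonus points: 61.15 + 5 = 66.15
66.15 is ≥ 42 and < 66.5 → Tier 3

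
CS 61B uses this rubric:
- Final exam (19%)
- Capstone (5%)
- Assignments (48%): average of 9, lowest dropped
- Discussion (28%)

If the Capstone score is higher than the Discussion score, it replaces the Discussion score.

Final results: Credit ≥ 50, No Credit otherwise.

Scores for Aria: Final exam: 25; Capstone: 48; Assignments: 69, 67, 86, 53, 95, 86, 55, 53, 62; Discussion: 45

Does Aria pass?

Assignments: drop 53 → average of remaining 8 = 573/8 = 71.625
Capstone (48) > Discussion (45), so Discussion counts as 48.
Weighted total:
  Final exam 25 × 0.19 = 4.75
  Capstone 48 × 0.05 = 2.4
  Assignments 71.625 × 0.48 = 34.38
  Discussion 48 × 0.28 = 13.44
Sum = 54.97
54.97 ≥ 50 → Credit

Credit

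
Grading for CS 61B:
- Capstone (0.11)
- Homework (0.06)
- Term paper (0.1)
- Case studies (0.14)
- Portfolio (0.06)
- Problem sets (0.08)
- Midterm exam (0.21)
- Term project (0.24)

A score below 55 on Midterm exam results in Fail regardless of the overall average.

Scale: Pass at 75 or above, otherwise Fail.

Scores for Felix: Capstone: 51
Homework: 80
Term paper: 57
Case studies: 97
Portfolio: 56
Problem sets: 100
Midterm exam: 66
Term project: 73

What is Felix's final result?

Midterm exam score 66 ≥ 55: minimum met.
Weighted total:
  Capstone 51 × 0.11 = 5.61
  Homework 80 × 0.06 = 4.8
  Term paper 57 × 0.1 = 5.7
  Case studies 97 × 0.14 = 13.58
  Portfolio 56 × 0.06 = 3.36
  Problem sets 100 × 0.08 = 8
  Midterm exam 66 × 0.21 = 13.86
  Term project 73 × 0.24 = 17.52
Sum = 72.43
72.43 < 75 → Fail

Fail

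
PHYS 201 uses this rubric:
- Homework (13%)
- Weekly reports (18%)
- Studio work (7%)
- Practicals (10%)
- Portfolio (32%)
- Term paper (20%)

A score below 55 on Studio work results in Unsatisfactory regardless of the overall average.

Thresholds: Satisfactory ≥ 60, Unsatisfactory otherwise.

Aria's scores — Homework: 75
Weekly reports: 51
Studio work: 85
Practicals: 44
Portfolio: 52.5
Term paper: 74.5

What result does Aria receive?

Studio work score 85 ≥ 55: minimum met.
Weighted total:
  Homework 75 × 0.13 = 9.75
  Weekly reports 51 × 0.18 = 9.18
  Studio work 85 × 0.07 = 5.95
  Practicals 44 × 0.1 = 4.4
  Portfolio 52.5 × 0.32 = 16.8
  Term paper 74.5 × 0.2 = 14.9
Sum = 60.98
60.98 ≥ 60 → Satisfactory

Satisfactory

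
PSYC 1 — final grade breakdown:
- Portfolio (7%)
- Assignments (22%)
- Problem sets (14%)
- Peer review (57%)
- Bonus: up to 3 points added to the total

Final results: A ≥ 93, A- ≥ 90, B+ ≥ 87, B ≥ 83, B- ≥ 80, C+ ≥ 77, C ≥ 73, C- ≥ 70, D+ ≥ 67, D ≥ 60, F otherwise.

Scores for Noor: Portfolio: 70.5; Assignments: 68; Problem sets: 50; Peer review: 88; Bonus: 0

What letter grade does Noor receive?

C+

Weighted total:
  Portfolio 70.5 × 0.07 = 4.935
  Assignments 68 × 0.22 = 14.96
  Problem sets 50 × 0.14 = 7
  Peer review 88 × 0.57 = 50.16
Sum = 77.055
Bonus: 77.055 + 0 = 77.055
77.055 is ≥ 77 and < 80 → C+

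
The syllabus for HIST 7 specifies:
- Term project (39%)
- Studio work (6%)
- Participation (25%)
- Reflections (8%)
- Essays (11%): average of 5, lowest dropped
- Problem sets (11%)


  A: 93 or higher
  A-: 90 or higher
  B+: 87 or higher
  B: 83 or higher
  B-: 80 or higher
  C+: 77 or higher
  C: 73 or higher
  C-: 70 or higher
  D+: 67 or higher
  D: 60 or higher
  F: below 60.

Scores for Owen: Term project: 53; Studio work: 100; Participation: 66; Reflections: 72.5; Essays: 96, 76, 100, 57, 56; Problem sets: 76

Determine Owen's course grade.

Essays: drop 56 → average of remaining 4 = 329/4 = 82.25
Weighted total:
  Term project 53 × 0.39 = 20.67
  Studio work 100 × 0.06 = 6
  Participation 66 × 0.25 = 16.5
  Reflections 72.5 × 0.08 = 5.8
  Essays 82.25 × 0.11 = 9.0475
  Problem sets 76 × 0.11 = 8.36
Sum = 66.3775
66.3775 is ≥ 60 and < 67 → D

D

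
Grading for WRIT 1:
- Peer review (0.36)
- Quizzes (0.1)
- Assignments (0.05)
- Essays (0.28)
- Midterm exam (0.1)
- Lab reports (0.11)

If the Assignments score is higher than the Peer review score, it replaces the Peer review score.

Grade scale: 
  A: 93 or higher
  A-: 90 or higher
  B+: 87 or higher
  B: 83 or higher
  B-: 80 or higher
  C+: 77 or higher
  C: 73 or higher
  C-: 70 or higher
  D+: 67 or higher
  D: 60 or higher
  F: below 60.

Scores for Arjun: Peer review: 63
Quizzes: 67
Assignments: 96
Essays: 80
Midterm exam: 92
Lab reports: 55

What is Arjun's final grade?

B

Assignments (96) > Peer review (63), so Peer review counts as 96.
Weighted total:
  Peer review 96 × 0.36 = 34.56
  Quizzes 67 × 0.1 = 6.7
  Assignments 96 × 0.05 = 4.8
  Essays 80 × 0.28 = 22.4
  Midterm exam 92 × 0.1 = 9.2
  Lab reports 55 × 0.11 = 6.05
Sum = 83.71
83.71 is ≥ 83 and < 87 → B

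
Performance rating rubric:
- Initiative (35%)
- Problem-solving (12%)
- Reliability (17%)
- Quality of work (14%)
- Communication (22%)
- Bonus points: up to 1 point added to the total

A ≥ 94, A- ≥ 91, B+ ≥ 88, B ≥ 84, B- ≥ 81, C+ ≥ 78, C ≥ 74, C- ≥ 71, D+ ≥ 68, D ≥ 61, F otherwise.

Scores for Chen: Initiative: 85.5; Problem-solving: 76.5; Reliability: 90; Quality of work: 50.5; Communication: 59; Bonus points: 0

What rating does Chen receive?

Weighted total:
  Initiative 85.5 × 0.35 = 29.925
  Problem-solving 76.5 × 0.12 = 9.18
  Reliability 90 × 0.17 = 15.3
  Quality of work 50.5 × 0.14 = 7.07
  Communication 59 × 0.22 = 12.98
Sum = 74.455
Bonus points: 74.455 + 0 = 74.455
74.455 is ≥ 74 and < 78 → C

C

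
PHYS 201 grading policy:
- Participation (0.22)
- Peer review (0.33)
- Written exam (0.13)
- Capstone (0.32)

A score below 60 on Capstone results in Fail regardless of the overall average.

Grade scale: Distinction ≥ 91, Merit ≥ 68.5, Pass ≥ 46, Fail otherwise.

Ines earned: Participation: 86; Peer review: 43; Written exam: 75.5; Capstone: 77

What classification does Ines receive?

Pass

Capstone score 77 ≥ 60: minimum met.
Weighted total:
  Participation 86 × 0.22 = 18.92
  Peer review 43 × 0.33 = 14.19
  Written exam 75.5 × 0.13 = 9.815
  Capstone 77 × 0.32 = 24.64
Sum = 67.565
67.565 is ≥ 46 and < 68.5 → Pass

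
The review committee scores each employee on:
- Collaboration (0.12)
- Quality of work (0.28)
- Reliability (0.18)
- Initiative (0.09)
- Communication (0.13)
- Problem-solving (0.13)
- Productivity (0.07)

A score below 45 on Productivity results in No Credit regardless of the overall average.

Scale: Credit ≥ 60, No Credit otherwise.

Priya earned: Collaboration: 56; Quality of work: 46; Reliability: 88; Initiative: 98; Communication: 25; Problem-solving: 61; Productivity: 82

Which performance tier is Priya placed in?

Credit

Productivity score 82 ≥ 45: minimum met.
Weighted total:
  Collaboration 56 × 0.12 = 6.72
  Quality of work 46 × 0.28 = 12.88
  Reliability 88 × 0.18 = 15.84
  Initiative 98 × 0.09 = 8.82
  Communication 25 × 0.13 = 3.25
  Problem-solving 61 × 0.13 = 7.93
  Productivity 82 × 0.07 = 5.74
Sum = 61.18
61.18 ≥ 60 → Credit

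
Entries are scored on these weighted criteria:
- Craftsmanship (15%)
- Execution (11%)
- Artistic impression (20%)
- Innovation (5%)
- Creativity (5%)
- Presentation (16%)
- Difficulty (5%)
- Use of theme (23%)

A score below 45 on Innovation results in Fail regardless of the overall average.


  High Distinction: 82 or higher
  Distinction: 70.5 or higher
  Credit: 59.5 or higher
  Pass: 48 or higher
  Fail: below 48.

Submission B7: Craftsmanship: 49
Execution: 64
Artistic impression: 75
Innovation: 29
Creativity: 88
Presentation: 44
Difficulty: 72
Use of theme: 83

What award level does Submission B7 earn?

Fail

Innovation score 29 < 45: minimum not met.
Weighted total:
  Craftsmanship 49 × 0.15 = 7.35
  Execution 64 × 0.11 = 7.04
  Artistic impression 75 × 0.2 = 15
  Innovation 29 × 0.05 = 1.45
  Creativity 88 × 0.05 = 4.4
  Presentation 44 × 0.16 = 7.04
  Difficulty 72 × 0.05 = 3.6
  Use of theme 83 × 0.23 = 19.09
Sum = 64.97
Because the Innovation minimum was not met, the result is Fail.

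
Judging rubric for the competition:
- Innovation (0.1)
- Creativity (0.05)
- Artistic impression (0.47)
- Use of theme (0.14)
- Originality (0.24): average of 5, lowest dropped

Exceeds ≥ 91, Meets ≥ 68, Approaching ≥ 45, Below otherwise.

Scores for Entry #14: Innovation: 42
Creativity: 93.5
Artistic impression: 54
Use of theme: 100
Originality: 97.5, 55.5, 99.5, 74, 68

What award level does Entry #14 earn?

Originality: drop 55.5 → average of remaining 4 = 339/4 = 84.75
Weighted total:
  Innovation 42 × 0.1 = 4.2
  Creativity 93.5 × 0.05 = 4.675
  Artistic impression 54 × 0.47 = 25.38
  Use of theme 100 × 0.14 = 14
  Originality 84.75 × 0.24 = 20.34
Sum = 68.595
68.595 is ≥ 68 and < 91 → Meets

Meets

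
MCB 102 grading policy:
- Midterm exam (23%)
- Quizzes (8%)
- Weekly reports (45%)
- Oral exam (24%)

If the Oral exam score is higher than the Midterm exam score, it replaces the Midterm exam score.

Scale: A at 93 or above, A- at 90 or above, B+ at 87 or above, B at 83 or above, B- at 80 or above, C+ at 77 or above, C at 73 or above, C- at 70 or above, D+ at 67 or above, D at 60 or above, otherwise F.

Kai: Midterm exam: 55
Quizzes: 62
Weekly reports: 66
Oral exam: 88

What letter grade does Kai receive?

Oral exam (88) > Midterm exam (55), so Midterm exam counts as 88.
Weighted total:
  Midterm exam 88 × 0.23 = 20.24
  Quizzes 62 × 0.08 = 4.96
  Weekly reports 66 × 0.45 = 29.7
  Oral exam 88 × 0.24 = 21.12
Sum = 76.02
76.02 is ≥ 73 and < 77 → C

C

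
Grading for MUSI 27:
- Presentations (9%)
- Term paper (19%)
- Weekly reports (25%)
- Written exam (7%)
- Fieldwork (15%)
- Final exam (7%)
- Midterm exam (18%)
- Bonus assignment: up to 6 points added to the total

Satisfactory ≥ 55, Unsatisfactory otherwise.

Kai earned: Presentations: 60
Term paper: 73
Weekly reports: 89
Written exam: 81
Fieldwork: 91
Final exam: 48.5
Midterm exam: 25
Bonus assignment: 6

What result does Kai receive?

Weighted total:
  Presentations 60 × 0.09 = 5.4
  Term paper 73 × 0.19 = 13.87
  Weekly reports 89 × 0.25 = 22.25
  Written exam 81 × 0.07 = 5.67
  Fieldwork 91 × 0.15 = 13.65
  Final exam 48.5 × 0.07 = 3.395
  Midterm exam 25 × 0.18 = 4.5
Sum = 68.735
Bonus assignment: 68.735 + 6 = 74.735
74.735 ≥ 55 → Satisfactory

Satisfactory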